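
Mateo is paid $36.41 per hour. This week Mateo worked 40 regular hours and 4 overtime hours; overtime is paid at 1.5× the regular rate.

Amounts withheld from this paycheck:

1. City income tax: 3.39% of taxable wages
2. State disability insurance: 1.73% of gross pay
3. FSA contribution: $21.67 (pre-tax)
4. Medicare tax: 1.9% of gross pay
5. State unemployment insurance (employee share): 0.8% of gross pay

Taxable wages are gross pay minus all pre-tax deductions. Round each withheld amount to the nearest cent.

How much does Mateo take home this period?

Regular pay: 40 × $36.41 = $1,456.40
Overtime pay: 4 × $36.41 × 1.5 = $218.46
Gross pay = $1,456.40 + $218.46 = $1,674.86
FSA contribution: $21.67
Taxable wages = $1,674.86 − $21.67 = $1,653.19
City income tax: $1,653.19 × 0.0339 = $56.04
State unemployment insurance (employee share): $1,674.86 × 0.008 = $13.40
Medicare tax: $1,674.86 × 0.019 = $31.82
State disability insurance: $1,674.86 × 0.0173 = $28.98
Total deductions = $21.67 + $56.04 + $13.40 + $31.82 + $28.98 = $151.91
Net pay = $1,674.86 − $151.91 = $1,522.95

$1,522.95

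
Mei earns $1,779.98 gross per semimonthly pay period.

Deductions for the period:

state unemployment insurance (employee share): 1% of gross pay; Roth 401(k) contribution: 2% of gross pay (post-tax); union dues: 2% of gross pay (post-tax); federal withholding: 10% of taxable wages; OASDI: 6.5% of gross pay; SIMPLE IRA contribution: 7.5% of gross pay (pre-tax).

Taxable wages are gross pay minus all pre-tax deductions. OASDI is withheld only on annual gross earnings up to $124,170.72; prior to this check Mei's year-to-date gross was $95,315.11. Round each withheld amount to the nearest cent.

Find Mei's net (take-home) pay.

SIMPLE IRA contribution: $1,779.98 × 0.075 = $133.50
Taxable wages = $1,779.98 − $133.50 = $1,646.48
Federal withholding: $1,646.48 × 0.1 = $164.65
OASDI: cap not yet reached, full $1,779.98 is subject → $1,779.98 × 0.065 = $115.70
State unemployment insurance (employee share): $1,779.98 × 0.01 = $17.80
Roth 401(k) contribution: $1,779.98 × 0.02 = $35.60
Union dues: $1,779.98 × 0.02 = $35.60
Total deductions = $133.50 + $164.65 + $115.70 + $17.80 + $35.60 + $35.60 = $502.85
Net pay = $1,779.98 − $502.85 = $1,277.13

$1,277.13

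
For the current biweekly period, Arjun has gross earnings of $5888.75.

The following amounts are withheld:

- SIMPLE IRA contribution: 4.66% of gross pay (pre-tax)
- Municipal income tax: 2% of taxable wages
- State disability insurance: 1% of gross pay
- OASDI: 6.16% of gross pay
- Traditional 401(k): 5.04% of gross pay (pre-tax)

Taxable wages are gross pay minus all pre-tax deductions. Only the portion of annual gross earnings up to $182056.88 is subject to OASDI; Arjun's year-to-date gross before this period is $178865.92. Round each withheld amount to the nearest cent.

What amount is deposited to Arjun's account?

$4955.74

Traditional 401(k): $5888.75 × 0.0504 = $296.79
SIMPLE IRA contribution: $5888.75 × 0.0466 = $274.42
Pre-tax total = $296.79 + $274.42 = $571.21
Taxable wages = $5888.75 − $571.21 = $5317.54
Municipal income tax: $5317.54 × 0.02 = $106.35
State disability insurance: $5888.75 × 0.01 = $58.89
OASDI: only $182056.88 − $178865.92 = $3190.96 of this check is subject → $3190.96 × 0.0616 = $196.56
Total deductions = $296.79 + $274.42 + $106.35 + $58.89 + $196.56 = $933.01
Net pay = $5888.75 − $933.01 = $4955.74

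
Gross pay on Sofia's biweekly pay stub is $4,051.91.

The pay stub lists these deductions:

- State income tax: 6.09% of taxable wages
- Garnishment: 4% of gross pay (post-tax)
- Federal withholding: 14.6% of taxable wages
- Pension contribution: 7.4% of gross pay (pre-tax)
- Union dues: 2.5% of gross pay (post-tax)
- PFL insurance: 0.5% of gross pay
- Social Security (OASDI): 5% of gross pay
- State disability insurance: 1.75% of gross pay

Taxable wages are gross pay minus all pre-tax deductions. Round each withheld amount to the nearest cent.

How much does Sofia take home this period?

Pension contribution: $4,051.91 × 0.074 = $299.84
Taxable wages = $4,051.91 − $299.84 = $3,752.07
Federal withholding: $3,752.07 × 0.146 = $547.80
State income tax: $3,752.07 × 0.0609 = $228.50
Social Security (OASDI): $4,051.91 × 0.05 = $202.60
State disability insurance: $4,051.91 × 0.0175 = $70.91
PFL insurance: $4,051.91 × 0.005 = $20.26
Union dues: $4,051.91 × 0.025 = $101.30
Garnishment: $4,051.91 × 0.04 = $162.08
Total deductions = $299.84 + $547.80 + $228.50 + $202.60 + $70.91 + $20.26 + $101.30 + $162.08 = $1,633.29
Net pay = $4,051.91 − $1,633.29 = $2,418.62

$2,418.62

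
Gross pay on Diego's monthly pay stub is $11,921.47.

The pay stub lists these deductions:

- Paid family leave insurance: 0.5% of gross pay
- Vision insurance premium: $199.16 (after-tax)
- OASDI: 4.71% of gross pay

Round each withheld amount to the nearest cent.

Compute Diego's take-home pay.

Paid family leave insurance: $11,921.47 × 0.005 = $59.61
OASDI: $11,921.47 × 0.0471 = $561.50
Vision insurance premium: $199.16
Total deductions = $59.61 + $561.50 + $199.16 = $820.27
Net pay = $11,921.47 − $820.27 = $11,101.20

$11,101.20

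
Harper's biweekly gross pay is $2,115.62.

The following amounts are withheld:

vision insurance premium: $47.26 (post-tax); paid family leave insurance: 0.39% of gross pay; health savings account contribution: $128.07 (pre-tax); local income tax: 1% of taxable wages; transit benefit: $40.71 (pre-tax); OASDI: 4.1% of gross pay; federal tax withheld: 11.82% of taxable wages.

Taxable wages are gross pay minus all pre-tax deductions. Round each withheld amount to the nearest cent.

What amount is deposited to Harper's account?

$1,555.00

Health savings account contribution: $128.07
Transit benefit: $40.71
Pre-tax total = $128.07 + $40.71 = $168.78
Taxable wages = $2,115.62 − $168.78 = $1,946.84
Local income tax: $1,946.84 × 0.01 = $19.47
Federal tax withheld: $1,946.84 × 0.1182 = $230.12
OASDI: $2,115.62 × 0.041 = $86.74
Paid family leave insurance: $2,115.62 × 0.0039 = $8.25
Vision insurance premium: $47.26
Total deductions = $128.07 + $40.71 + $19.47 + $230.12 + $86.74 + $8.25 + $47.26 = $560.62
Net pay = $2,115.62 − $560.62 = $1,555.00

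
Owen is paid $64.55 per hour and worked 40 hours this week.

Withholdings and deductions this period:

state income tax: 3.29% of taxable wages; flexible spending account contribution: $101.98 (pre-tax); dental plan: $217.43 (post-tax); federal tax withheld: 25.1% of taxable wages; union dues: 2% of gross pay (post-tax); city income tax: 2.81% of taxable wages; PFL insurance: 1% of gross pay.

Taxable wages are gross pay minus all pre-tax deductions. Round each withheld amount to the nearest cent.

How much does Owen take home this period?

$1411.36

Gross pay: 40 × $64.55 = $2582.00
Flexible spending account contribution: $101.98
Taxable wages = $2582.00 − $101.98 = $2480.02
City income tax: $2480.02 × 0.0281 = $69.69
Federal tax withheld: $2480.02 × 0.251 = $622.49
State income tax: $2480.02 × 0.0329 = $81.59
PFL insurance: $2582.00 × 0.01 = $25.82
Dental plan: $217.43
Union dues: $2582.00 × 0.02 = $51.64
Total deductions = $101.98 + $69.69 + $622.49 + $81.59 + $25.82 + $217.43 + $51.64 = $1170.64
Net pay = $2582.00 − $1170.64 = $1411.36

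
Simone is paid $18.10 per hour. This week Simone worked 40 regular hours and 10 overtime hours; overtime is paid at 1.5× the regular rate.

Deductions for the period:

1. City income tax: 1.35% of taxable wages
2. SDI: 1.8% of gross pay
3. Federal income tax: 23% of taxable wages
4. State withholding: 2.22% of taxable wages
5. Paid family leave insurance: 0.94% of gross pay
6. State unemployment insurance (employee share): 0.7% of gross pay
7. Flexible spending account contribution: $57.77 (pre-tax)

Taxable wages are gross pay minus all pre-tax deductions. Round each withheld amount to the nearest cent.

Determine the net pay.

$654.32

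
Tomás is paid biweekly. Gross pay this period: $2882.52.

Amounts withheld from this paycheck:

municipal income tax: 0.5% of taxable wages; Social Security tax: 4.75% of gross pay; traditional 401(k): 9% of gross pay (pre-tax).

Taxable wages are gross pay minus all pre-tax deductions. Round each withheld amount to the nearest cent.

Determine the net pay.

$2473.05

Traditional 401(k): $2882.52 × 0.09 = $259.43
Taxable wages = $2882.52 − $259.43 = $2623.09
Municipal income tax: $2623.09 × 0.005 = $13.12
Social Security tax: $2882.52 × 0.0475 = $136.92
Total deductions = $259.43 + $13.12 + $136.92 = $409.47
Net pay = $2882.52 − $409.47 = $2473.05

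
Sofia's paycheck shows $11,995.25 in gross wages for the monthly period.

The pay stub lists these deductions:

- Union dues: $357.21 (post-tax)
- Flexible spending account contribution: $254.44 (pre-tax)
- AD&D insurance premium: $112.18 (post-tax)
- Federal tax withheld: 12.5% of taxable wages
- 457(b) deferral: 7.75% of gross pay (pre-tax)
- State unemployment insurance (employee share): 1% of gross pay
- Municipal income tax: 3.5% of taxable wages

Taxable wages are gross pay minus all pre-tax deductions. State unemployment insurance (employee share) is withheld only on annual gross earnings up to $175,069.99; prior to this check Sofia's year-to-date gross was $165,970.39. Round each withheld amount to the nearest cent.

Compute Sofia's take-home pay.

$8,521.00

Flexible spending account contribution: $254.44
457(b) deferral: $11,995.25 × 0.0775 = $929.63
Pre-tax total = $254.44 + $929.63 = $1,184.07
Taxable wages = $11,995.25 − $1,184.07 = $10,811.18
Federal tax withheld: $10,811.18 × 0.125 = $1,351.40
Municipal income tax: $10,811.18 × 0.035 = $378.39
State unemployment insurance (employee share): only $175,069.99 − $165,970.39 = $9,099.60 of this check is subject → $9,099.60 × 0.01 = $91.00
Union dues: $357.21
AD&D insurance premium: $112.18
Total deductions = $254.44 + $929.63 + $1,351.40 + $378.39 + $91.00 + $357.21 + $112.18 = $3,474.25
Net pay = $11,995.25 − $3,474.25 = $8,521.00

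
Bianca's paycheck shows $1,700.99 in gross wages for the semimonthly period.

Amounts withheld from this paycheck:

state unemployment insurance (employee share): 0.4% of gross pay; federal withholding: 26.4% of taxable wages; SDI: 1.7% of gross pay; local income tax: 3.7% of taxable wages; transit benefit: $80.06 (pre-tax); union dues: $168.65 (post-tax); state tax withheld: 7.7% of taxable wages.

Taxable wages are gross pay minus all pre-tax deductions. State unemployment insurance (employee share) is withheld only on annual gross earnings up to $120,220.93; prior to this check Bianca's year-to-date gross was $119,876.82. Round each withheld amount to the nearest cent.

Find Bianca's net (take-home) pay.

Transit benefit: $80.06
Taxable wages = $1,700.99 − $80.06 = $1,620.93
Local income tax: $1,620.93 × 0.037 = $59.97
State tax withheld: $1,620.93 × 0.077 = $124.81
Federal withholding: $1,620.93 × 0.264 = $427.93
State unemployment insurance (employee share): only $120,220.93 − $119,876.82 = $344.11 of this check is subject → $344.11 × 0.004 = $1.38
SDI: $1,700.99 × 0.017 = $28.92
Union dues: $168.65
Total deductions = $80.06 + $59.97 + $124.81 + $427.93 + $1.38 + $28.92 + $168.65 = $891.72
Net pay = $1,700.99 − $891.72 = $809.27

$809.27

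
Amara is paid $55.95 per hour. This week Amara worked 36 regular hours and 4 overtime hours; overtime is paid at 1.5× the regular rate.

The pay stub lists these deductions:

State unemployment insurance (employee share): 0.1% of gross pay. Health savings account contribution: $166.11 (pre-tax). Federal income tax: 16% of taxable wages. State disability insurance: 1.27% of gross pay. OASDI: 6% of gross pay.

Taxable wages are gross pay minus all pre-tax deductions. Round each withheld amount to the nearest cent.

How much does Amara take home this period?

Regular pay: 36 × $55.95 = $2,014.20
Overtime pay: 4 × $55.95 × 1.5 = $335.70
Gross pay = $2,014.20 + $335.70 = $2,349.90
Health savings account contribution: $166.11
Taxable wages = $2,349.90 − $166.11 = $2,183.79
Federal income tax: $2,183.79 × 0.16 = $349.41
State unemployment insurance (employee share): $2,349.90 × 0.001 = $2.35
OASDI: $2,349.90 × 0.06 = $140.99
State disability insurance: $2,349.90 × 0.0127 = $29.84
Total deductions = $166.11 + $349.41 + $2.35 + $140.99 + $29.84 = $688.70
Net pay = $2,349.90 − $688.70 = $1,661.20

$1,661.20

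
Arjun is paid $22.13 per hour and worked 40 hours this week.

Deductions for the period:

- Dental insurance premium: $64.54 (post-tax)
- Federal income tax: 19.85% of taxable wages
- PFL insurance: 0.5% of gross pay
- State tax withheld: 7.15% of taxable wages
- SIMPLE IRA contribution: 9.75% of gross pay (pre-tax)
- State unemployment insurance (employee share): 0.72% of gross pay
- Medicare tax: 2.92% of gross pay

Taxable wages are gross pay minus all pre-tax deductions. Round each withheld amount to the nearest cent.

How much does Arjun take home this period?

Gross pay: 40 × $22.13 = $885.20
SIMPLE IRA contribution: $885.20 × 0.0975 = $86.31
Taxable wages = $885.20 − $86.31 = $798.89
Federal income tax: $798.89 × 0.1985 = $158.58
State tax withheld: $798.89 × 0.0715 = $57.12
Medicare tax: $885.20 × 0.0292 = $25.85
PFL insurance: $885.20 × 0.005 = $4.43
State unemployment insurance (employee share): $885.20 × 0.0072 = $6.37
Dental insurance premium: $64.54
Total deductions = $86.31 + $158.58 + $57.12 + $25.85 + $4.43 + $6.37 + $64.54 = $403.20
Net pay = $885.20 − $403.20 = $482.00

$482.00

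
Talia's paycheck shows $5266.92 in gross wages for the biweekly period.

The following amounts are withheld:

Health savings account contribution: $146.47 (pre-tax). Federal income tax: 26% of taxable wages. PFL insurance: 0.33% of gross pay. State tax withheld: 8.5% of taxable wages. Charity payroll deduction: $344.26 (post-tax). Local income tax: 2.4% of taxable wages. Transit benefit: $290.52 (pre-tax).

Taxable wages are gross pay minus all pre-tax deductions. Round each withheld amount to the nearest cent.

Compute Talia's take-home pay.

Health savings account contribution: $146.47
Transit benefit: $290.52
Pre-tax total = $146.47 + $290.52 = $436.99
Taxable wages = $5266.92 − $436.99 = $4829.93
Local income tax: $4829.93 × 0.024 = $115.92
State tax withheld: $4829.93 × 0.085 = $410.54
Federal income tax: $4829.93 × 0.26 = $1255.78
PFL insurance: $5266.92 × 0.0033 = $17.38
Charity payroll deduction: $344.26
Total deductions = $146.47 + $290.52 + $115.92 + $410.54 + $1255.78 + $17.38 + $344.26 = $2580.87
Net pay = $5266.92 − $2580.87 = $2686.05

$2686.05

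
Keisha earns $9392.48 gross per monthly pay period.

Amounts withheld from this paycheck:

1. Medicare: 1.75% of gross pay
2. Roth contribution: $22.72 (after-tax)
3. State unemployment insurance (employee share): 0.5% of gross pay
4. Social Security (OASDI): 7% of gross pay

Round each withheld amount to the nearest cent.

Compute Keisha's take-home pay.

$8500.96

Medicare: $9392.48 × 0.0175 = $164.37
Social Security (OASDI): $9392.48 × 0.07 = $657.47
State unemployment insurance (employee share): $9392.48 × 0.005 = $46.96
Roth contribution: $22.72
Total deductions = $164.37 + $657.47 + $46.96 + $22.72 = $891.52
Net pay = $9392.48 − $891.52 = $8500.96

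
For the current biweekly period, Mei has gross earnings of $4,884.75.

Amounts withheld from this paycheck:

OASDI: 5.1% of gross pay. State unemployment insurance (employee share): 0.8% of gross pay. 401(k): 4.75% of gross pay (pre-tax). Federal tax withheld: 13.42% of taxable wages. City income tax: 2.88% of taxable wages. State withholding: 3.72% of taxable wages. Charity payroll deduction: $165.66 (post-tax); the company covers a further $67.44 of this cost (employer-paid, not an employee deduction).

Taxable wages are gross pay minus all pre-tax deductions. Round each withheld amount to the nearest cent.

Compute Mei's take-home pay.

401(k): $4,884.75 × 0.0475 = $232.03
Taxable wages = $4,884.75 − $232.03 = $4,652.72
City income tax: $4,652.72 × 0.0288 = $134.00
Federal tax withheld: $4,652.72 × 0.1342 = $624.40
State withholding: $4,652.72 × 0.0372 = $173.08
OASDI: $4,884.75 × 0.051 = $249.12
State unemployment insurance (employee share): $4,884.75 × 0.008 = $39.08
Charity payroll deduction: $165.66
(Employer's $67.44 toward charity payroll deduction is not withheld from the employee.)
Total deductions = $232.03 + $134.00 + $624.40 + $173.08 + $249.12 + $39.08 + $165.66 = $1,617.37
Net pay = $4,884.75 − $1,617.37 = $3,267.38

$3,267.38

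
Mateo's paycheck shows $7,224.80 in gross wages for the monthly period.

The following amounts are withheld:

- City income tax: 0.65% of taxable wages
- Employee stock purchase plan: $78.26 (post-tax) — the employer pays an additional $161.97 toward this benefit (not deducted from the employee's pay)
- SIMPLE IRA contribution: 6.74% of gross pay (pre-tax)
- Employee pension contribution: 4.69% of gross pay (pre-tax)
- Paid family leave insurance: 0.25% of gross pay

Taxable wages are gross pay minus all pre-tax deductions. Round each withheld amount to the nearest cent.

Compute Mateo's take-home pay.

Employee pension contribution: $7,224.80 × 0.0469 = $338.84
SIMPLE IRA contribution: $7,224.80 × 0.0674 = $486.95
Pre-tax total = $338.84 + $486.95 = $825.79
Taxable wages = $7,224.80 − $825.79 = $6,399.01
City income tax: $6,399.01 × 0.0065 = $41.59
Paid family leave insurance: $7,224.80 × 0.0025 = $18.06
Employee stock purchase plan: $78.26
(Employer's $161.97 toward employee stock purchase plan is not withheld from the employee.)
Total deductions = $338.84 + $486.95 + $41.59 + $18.06 + $78.26 = $963.70
Net pay = $7,224.80 − $963.70 = $6,261.10

$6,261.10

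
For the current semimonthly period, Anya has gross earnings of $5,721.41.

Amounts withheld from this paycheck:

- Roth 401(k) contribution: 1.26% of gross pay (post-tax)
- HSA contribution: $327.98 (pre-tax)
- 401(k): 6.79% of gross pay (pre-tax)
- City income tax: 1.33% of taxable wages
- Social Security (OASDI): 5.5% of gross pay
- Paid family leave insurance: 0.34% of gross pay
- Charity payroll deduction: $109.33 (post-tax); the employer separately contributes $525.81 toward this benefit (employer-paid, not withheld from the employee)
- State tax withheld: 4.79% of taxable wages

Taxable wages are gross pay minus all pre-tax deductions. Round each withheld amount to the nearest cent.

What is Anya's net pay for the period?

HSA contribution: $327.98
401(k): $5,721.41 × 0.0679 = $388.48
Pre-tax total = $327.98 + $388.48 = $716.46
Taxable wages = $5,721.41 − $716.46 = $5,004.95
City income tax: $5,004.95 × 0.0133 = $66.57
State tax withheld: $5,004.95 × 0.0479 = $239.74
Paid family leave insurance: $5,721.41 × 0.0034 = $19.45
Social Security (OASDI): $5,721.41 × 0.055 = $314.68
Roth 401(k) contribution: $5,721.41 × 0.0126 = $72.09
Charity payroll deduction: $109.33
(Employer's $525.81 toward charity payroll deduction is not withheld from the employee.)
Total deductions = $327.98 + $388.48 + $66.57 + $239.74 + $19.45 + $314.68 + $72.09 + $109.33 = $1,538.32
Net pay = $5,721.41 − $1,538.32 = $4,183.09

$4,183.09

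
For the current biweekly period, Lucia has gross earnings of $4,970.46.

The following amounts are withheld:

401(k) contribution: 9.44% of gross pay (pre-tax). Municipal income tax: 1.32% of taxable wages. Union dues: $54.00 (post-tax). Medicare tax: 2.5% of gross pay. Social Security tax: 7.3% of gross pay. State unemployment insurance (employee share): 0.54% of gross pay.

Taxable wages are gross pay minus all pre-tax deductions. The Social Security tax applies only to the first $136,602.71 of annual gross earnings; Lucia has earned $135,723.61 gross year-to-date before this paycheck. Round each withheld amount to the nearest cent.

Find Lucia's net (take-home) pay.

$4,172.56

401(k) contribution: $4,970.46 × 0.0944 = $469.21
Taxable wages = $4,970.46 − $469.21 = $4,501.25
Municipal income tax: $4,501.25 × 0.0132 = $59.42
State unemployment insurance (employee share): $4,970.46 × 0.0054 = $26.84
Medicare tax: $4,970.46 × 0.025 = $124.26
Social Security tax: only $136,602.71 − $135,723.61 = $879.10 of this check is subject → $879.10 × 0.073 = $64.17
Union dues: $54.00
Total deductions = $469.21 + $59.42 + $26.84 + $124.26 + $64.17 + $54.00 = $797.90
Net pay = $4,970.46 − $797.90 = $4,172.56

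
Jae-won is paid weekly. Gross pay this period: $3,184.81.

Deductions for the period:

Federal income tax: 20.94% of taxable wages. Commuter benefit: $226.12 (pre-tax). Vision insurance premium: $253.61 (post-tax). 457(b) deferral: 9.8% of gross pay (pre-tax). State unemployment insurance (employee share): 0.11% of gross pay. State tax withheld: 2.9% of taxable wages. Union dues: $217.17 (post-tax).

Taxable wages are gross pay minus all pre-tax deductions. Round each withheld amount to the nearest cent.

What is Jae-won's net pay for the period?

$1,541.36

Commuter benefit: $226.12
457(b) deferral: $3,184.81 × 0.098 = $312.11
Pre-tax total = $226.12 + $312.11 = $538.23
Taxable wages = $3,184.81 − $538.23 = $2,646.58
State tax withheld: $2,646.58 × 0.029 = $76.75
Federal income tax: $2,646.58 × 0.2094 = $554.19
State unemployment insurance (employee share): $3,184.81 × 0.0011 = $3.50
Vision insurance premium: $253.61
Union dues: $217.17
Total deductions = $226.12 + $312.11 + $76.75 + $554.19 + $3.50 + $253.61 + $217.17 = $1,643.45
Net pay = $3,184.81 − $1,643.45 = $1,541.36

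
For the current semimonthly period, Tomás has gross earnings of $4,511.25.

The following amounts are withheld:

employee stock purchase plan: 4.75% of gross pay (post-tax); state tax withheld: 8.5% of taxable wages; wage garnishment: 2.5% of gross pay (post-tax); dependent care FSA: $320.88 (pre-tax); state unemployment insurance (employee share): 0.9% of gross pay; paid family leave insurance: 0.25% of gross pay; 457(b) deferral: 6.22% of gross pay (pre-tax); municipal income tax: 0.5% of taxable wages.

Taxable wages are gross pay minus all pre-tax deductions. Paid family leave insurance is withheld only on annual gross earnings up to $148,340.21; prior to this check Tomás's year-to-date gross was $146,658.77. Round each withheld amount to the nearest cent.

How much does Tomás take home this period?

$3,186.03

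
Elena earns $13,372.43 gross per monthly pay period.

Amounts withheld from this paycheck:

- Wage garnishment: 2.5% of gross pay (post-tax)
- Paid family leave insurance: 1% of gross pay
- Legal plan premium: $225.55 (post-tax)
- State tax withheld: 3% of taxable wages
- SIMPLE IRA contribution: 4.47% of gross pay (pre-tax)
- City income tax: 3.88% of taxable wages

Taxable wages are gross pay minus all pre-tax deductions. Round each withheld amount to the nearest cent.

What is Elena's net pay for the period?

SIMPLE IRA contribution: $13,372.43 × 0.0447 = $597.75
Taxable wages = $13,372.43 − $597.75 = $12,774.68
City income tax: $12,774.68 × 0.0388 = $495.66
State tax withheld: $12,774.68 × 0.03 = $383.24
Paid family leave insurance: $13,372.43 × 0.01 = $133.72
Wage garnishment: $13,372.43 × 0.025 = $334.31
Legal plan premium: $225.55
Total deductions = $597.75 + $495.66 + $383.24 + $133.72 + $334.31 + $225.55 = $2,170.23
Net pay = $13,372.43 − $2,170.23 = $11,202.20

$11,202.20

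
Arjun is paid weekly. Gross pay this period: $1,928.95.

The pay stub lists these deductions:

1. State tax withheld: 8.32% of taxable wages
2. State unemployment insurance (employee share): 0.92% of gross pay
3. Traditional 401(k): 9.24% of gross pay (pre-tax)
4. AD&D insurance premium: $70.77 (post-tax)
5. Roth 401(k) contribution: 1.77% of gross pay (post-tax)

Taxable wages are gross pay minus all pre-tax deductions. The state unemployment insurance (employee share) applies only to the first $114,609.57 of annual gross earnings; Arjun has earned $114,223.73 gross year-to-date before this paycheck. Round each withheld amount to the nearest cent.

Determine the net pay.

Traditional 401(k): $1,928.95 × 0.0924 = $178.23
Taxable wages = $1,928.95 − $178.23 = $1,750.72
State tax withheld: $1,750.72 × 0.0832 = $145.66
State unemployment insurance (employee share): only $114,609.57 − $114,223.73 = $385.84 of this check is subject → $385.84 × 0.0092 = $3.55
Roth 401(k) contribution: $1,928.95 × 0.0177 = $34.14
AD&D insurance premium: $70.77
Total deductions = $178.23 + $145.66 + $3.55 + $34.14 + $70.77 = $432.35
Net pay = $1,928.95 − $432.35 = $1,496.60

$1,496.60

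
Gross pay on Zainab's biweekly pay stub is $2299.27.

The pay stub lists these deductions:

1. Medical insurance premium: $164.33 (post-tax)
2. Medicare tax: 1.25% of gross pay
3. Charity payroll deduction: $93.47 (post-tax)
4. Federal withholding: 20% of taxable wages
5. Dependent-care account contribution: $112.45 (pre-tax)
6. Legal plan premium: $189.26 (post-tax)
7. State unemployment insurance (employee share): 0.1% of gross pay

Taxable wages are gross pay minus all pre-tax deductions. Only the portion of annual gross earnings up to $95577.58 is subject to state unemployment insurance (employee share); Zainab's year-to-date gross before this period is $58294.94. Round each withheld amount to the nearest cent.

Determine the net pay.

$1271.36

Dependent-care account contribution: $112.45
Taxable wages = $2299.27 − $112.45 = $2186.82
Federal withholding: $2186.82 × 0.2 = $437.36
State unemployment insurance (employee share): cap not yet reached, full $2299.27 is subject → $2299.27 × 0.001 = $2.30
Medicare tax: $2299.27 × 0.0125 = $28.74
Legal plan premium: $189.26
Charity payroll deduction: $93.47
Medical insurance premium: $164.33
Total deductions = $112.45 + $437.36 + $2.30 + $28.74 + $189.26 + $93.47 + $164.33 = $1027.91
Net pay = $2299.27 − $1027.91 = $1271.36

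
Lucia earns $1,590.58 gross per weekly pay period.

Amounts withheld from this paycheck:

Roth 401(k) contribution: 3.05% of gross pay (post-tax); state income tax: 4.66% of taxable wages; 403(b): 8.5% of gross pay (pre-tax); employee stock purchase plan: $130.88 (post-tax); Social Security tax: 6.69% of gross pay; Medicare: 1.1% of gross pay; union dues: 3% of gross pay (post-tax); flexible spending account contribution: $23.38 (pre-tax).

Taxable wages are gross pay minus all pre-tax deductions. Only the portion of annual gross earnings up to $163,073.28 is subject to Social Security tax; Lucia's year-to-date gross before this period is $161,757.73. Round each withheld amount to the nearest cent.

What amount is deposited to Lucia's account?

403(b): $1,590.58 × 0.085 = $135.20
Flexible spending account contribution: $23.38
Pre-tax total = $135.20 + $23.38 = $158.58
Taxable wages = $1,590.58 − $158.58 = $1,432.00
State income tax: $1,432.00 × 0.0466 = $66.73
Social Security tax: only $163,073.28 − $161,757.73 = $1,315.55 of this check is subject → $1,315.55 × 0.0669 = $88.01
Medicare: $1,590.58 × 0.011 = $17.50
Employee stock purchase plan: $130.88
Roth 401(k) contribution: $1,590.58 × 0.0305 = $48.51
Union dues: $1,590.58 × 0.03 = $47.72
Total deductions = $135.20 + $23.38 + $66.73 + $88.01 + $17.50 + $130.88 + $48.51 + $47.72 = $557.93
Net pay = $1,590.58 − $557.93 = $1,032.65

$1,032.65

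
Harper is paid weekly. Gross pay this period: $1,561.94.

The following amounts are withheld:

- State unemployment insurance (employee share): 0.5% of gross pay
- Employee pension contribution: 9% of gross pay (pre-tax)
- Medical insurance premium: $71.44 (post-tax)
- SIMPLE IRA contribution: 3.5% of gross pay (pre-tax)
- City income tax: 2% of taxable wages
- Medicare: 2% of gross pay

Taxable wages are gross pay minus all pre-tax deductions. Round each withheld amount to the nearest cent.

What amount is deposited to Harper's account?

$1,228.88

SIMPLE IRA contribution: $1,561.94 × 0.035 = $54.67
Employee pension contribution: $1,561.94 × 0.09 = $140.57
Pre-tax total = $54.67 + $140.57 = $195.24
Taxable wages = $1,561.94 − $195.24 = $1,366.70
City income tax: $1,366.70 × 0.02 = $27.33
State unemployment insurance (employee share): $1,561.94 × 0.005 = $7.81
Medicare: $1,561.94 × 0.02 = $31.24
Medical insurance premium: $71.44
Total deductions = $54.67 + $140.57 + $27.33 + $7.81 + $31.24 + $71.44 = $333.06
Net pay = $1,561.94 − $333.06 = $1,228.88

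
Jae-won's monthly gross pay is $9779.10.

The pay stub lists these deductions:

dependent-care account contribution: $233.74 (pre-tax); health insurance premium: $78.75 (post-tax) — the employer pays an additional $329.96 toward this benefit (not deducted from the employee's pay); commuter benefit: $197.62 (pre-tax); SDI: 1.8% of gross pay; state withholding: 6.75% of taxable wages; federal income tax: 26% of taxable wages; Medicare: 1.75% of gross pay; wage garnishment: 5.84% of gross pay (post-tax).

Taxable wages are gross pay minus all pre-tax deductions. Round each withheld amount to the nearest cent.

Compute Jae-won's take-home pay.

$5289.36

Dependent-care account contribution: $233.74
Commuter benefit: $197.62
Pre-tax total = $233.74 + $197.62 = $431.36
Taxable wages = $9779.10 − $431.36 = $9347.74
Federal income tax: $9347.74 × 0.26 = $2430.41
State withholding: $9347.74 × 0.0675 = $630.97
Medicare: $9779.10 × 0.0175 = $171.13
SDI: $9779.10 × 0.018 = $176.02
Wage garnishment: $9779.10 × 0.0584 = $571.10
Health insurance premium: $78.75
(Employer's $329.96 toward health insurance premium is not withheld from the employee.)
Total deductions = $233.74 + $197.62 + $2430.41 + $630.97 + $171.13 + $176.02 + $571.10 + $78.75 = $4489.74
Net pay = $9779.10 − $4489.74 = $5289.36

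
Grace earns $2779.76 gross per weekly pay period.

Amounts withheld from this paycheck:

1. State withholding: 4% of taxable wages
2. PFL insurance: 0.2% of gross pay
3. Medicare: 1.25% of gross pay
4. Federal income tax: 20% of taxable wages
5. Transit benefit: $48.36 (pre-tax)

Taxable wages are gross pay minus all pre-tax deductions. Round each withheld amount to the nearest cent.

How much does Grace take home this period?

Transit benefit: $48.36
Taxable wages = $2779.76 − $48.36 = $2731.40
Federal income tax: $2731.40 × 0.2 = $546.28
State withholding: $2731.40 × 0.04 = $109.26
PFL insurance: $2779.76 × 0.002 = $5.56
Medicare: $2779.76 × 0.0125 = $34.75
Total deductions = $48.36 + $546.28 + $109.26 + $5.56 + $34.75 = $744.21
Net pay = $2779.76 − $744.21 = $2035.55

$2035.55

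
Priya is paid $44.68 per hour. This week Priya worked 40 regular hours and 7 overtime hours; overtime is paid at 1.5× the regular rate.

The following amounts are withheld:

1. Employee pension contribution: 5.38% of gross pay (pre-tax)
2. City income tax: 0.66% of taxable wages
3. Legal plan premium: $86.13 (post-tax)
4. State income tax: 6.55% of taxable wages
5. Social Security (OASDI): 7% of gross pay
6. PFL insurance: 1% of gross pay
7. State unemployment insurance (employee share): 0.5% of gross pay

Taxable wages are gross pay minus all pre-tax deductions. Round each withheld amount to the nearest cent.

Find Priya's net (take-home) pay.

Regular pay: 40 × $44.68 = $1,787.20
Overtime pay: 7 × $44.68 × 1.5 = $469.14
Gross pay = $1,787.20 + $469.14 = $2,256.34
Employee pension contribution: $2,256.34 × 0.0538 = $121.39
Taxable wages = $2,256.34 − $121.39 = $2,134.95
State income tax: $2,134.95 × 0.0655 = $139.84
City income tax: $2,134.95 × 0.0066 = $14.09
Social Security (OASDI): $2,256.34 × 0.07 = $157.94
State unemployment insurance (employee share): $2,256.34 × 0.005 = $11.28
PFL insurance: $2,256.34 × 0.01 = $22.56
Legal plan premium: $86.13
Total deductions = $121.39 + $139.84 + $14.09 + $157.94 + $11.28 + $22.56 + $86.13 = $553.23
Net pay = $2,256.34 − $553.23 = $1,703.11

$1,703.11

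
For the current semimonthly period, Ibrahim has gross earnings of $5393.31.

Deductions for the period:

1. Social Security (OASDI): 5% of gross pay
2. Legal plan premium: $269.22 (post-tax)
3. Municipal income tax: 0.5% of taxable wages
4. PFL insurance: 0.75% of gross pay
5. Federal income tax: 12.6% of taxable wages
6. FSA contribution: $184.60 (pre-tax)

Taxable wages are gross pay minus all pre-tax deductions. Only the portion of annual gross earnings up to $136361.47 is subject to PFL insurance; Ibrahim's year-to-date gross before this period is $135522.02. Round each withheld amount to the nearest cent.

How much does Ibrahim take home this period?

$3981.18

FSA contribution: $184.60
Taxable wages = $5393.31 − $184.60 = $5208.71
Federal income tax: $5208.71 × 0.126 = $656.30
Municipal income tax: $5208.71 × 0.005 = $26.04
Social Security (OASDI): $5393.31 × 0.05 = $269.67
PFL insurance: only $136361.47 − $135522.02 = $839.45 of this check is subject → $839.45 × 0.0075 = $6.30
Legal plan premium: $269.22
Total deductions = $184.60 + $656.30 + $26.04 + $269.67 + $6.30 + $269.22 = $1412.13
Net pay = $5393.31 − $1412.13 = $3981.18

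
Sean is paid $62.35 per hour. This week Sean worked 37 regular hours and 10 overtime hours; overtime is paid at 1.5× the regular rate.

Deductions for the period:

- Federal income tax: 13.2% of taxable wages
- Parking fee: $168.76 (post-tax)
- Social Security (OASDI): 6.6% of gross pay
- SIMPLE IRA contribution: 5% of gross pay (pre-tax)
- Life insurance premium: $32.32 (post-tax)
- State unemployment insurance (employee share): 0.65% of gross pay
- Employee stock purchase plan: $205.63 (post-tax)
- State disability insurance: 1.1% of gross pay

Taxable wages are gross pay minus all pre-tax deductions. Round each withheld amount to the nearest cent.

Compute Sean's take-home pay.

Regular pay: 37 × $62.35 = $2306.95
Overtime pay: 10 × $62.35 × 1.5 = $935.25
Gross pay = $2306.95 + $935.25 = $3242.20
SIMPLE IRA contribution: $3242.20 × 0.05 = $162.11
Taxable wages = $3242.20 − $162.11 = $3080.09
Federal income tax: $3080.09 × 0.132 = $406.57
State unemployment insurance (employee share): $3242.20 × 0.0065 = $21.07
Social Security (OASDI): $3242.20 × 0.066 = $213.99
State disability insurance: $3242.20 × 0.011 = $35.66
Parking fee: $168.76
Life insurance premium: $32.32
Employee stock purchase plan: $205.63
Total deductions = $162.11 + $406.57 + $21.07 + $213.99 + $35.66 + $168.76 + $32.32 + $205.63 = $1246.11
Net pay = $3242.20 − $1246.11 = $1996.09

$1996.09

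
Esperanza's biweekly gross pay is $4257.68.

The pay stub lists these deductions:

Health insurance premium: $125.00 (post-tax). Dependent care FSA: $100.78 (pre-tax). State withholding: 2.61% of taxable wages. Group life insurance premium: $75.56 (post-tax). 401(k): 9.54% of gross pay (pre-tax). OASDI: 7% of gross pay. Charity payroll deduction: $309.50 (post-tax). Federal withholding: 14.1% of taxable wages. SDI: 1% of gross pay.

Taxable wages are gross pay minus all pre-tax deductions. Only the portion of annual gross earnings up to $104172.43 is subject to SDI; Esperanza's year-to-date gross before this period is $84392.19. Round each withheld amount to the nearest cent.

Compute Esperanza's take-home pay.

Dependent care FSA: $100.78
401(k): $4257.68 × 0.0954 = $406.18
Pre-tax total = $100.78 + $406.18 = $506.96
Taxable wages = $4257.68 − $506.96 = $3750.72
State withholding: $3750.72 × 0.0261 = $97.89
Federal withholding: $3750.72 × 0.141 = $528.85
SDI: cap not yet reached, full $4257.68 is subject → $4257.68 × 0.01 = $42.58
OASDI: $4257.68 × 0.07 = $298.04
Charity payroll deduction: $309.50
Health insurance premium: $125.00
Group life insurance premium: $75.56
Total deductions = $100.78 + $406.18 + $97.89 + $528.85 + $42.58 + $298.04 + $309.50 + $125.00 + $75.56 = $1984.38
Net pay = $4257.68 − $1984.38 = $2273.30

$2273.30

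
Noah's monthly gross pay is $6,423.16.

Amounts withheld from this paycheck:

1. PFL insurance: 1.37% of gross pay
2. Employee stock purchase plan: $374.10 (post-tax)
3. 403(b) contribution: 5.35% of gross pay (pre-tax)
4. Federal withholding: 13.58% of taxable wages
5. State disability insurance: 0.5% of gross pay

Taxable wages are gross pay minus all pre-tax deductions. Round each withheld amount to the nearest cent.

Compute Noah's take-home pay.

$4,759.70

403(b) contribution: $6,423.16 × 0.0535 = $343.64
Taxable wages = $6,423.16 − $343.64 = $6,079.52
Federal withholding: $6,079.52 × 0.1358 = $825.60
PFL insurance: $6,423.16 × 0.0137 = $88.00
State disability insurance: $6,423.16 × 0.005 = $32.12
Employee stock purchase plan: $374.10
Total deductions = $343.64 + $825.60 + $88.00 + $32.12 + $374.10 = $1,663.46
Net pay = $6,423.16 − $1,663.46 = $4,759.70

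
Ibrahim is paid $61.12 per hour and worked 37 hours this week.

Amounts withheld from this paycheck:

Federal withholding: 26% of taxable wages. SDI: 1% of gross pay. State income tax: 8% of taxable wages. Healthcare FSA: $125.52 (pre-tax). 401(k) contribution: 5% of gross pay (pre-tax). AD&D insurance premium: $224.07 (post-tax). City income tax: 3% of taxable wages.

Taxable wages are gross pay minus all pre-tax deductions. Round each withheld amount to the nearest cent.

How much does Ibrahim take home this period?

Gross pay: 37 × $61.12 = $2,261.44
401(k) contribution: $2,261.44 × 0.05 = $113.07
Healthcare FSA: $125.52
Pre-tax total = $113.07 + $125.52 = $238.59
Taxable wages = $2,261.44 − $238.59 = $2,022.85
City income tax: $2,022.85 × 0.03 = $60.69
State income tax: $2,022.85 × 0.08 = $161.83
Federal withholding: $2,022.85 × 0.26 = $525.94
SDI: $2,261.44 × 0.01 = $22.61
AD&D insurance premium: $224.07
Total deductions = $113.07 + $125.52 + $60.69 + $161.83 + $525.94 + $22.61 + $224.07 = $1,233.73
Net pay = $2,261.44 − $1,233.73 = $1,027.71

$1,027.71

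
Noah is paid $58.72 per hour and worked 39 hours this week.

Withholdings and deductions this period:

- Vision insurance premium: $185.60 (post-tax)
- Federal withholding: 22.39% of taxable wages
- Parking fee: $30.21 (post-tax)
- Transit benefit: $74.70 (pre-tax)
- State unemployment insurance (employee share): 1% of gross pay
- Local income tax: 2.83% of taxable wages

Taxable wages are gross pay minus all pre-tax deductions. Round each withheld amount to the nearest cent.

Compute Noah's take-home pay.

$1,417.95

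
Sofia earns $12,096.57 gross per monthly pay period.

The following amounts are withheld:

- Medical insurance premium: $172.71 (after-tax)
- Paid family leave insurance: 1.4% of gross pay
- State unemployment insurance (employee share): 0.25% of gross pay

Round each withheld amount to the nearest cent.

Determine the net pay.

State unemployment insurance (employee share): $12,096.57 × 0.0025 = $30.24
Paid family leave insurance: $12,096.57 × 0.014 = $169.35
Medical insurance premium: $172.71
Total deductions = $30.24 + $169.35 + $172.71 = $372.30
Net pay = $12,096.57 − $372.30 = $11,724.27

$11,724.27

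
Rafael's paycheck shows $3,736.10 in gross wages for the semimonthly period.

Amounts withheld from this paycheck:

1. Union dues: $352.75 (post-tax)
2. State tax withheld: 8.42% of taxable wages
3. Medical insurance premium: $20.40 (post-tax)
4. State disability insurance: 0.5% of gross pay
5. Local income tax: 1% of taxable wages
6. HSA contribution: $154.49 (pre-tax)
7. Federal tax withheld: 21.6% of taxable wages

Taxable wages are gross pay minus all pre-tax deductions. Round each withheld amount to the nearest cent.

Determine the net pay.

$2,078.76

HSA contribution: $154.49
Taxable wages = $3,736.10 − $154.49 = $3,581.61
Federal tax withheld: $3,581.61 × 0.216 = $773.63
Local income tax: $3,581.61 × 0.01 = $35.82
State tax withheld: $3,581.61 × 0.0842 = $301.57
State disability insurance: $3,736.10 × 0.005 = $18.68
Union dues: $352.75
Medical insurance premium: $20.40
Total deductions = $154.49 + $773.63 + $35.82 + $301.57 + $18.68 + $352.75 + $20.40 = $1,657.34
Net pay = $3,736.10 − $1,657.34 = $2,078.76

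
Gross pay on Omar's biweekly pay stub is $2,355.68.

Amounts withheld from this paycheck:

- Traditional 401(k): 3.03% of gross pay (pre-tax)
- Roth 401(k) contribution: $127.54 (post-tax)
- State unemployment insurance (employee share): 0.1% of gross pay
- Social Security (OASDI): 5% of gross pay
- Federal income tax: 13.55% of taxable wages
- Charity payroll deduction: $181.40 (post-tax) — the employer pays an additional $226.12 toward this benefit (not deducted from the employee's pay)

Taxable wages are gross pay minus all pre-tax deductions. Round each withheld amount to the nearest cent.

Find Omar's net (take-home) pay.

Traditional 401(k): $2,355.68 × 0.0303 = $71.38
Taxable wages = $2,355.68 − $71.38 = $2,284.30
Federal income tax: $2,284.30 × 0.1355 = $309.52
Social Security (OASDI): $2,355.68 × 0.05 = $117.78
State unemployment insurance (employee share): $2,355.68 × 0.001 = $2.36
Charity payroll deduction: $181.40
Roth 401(k) contribution: $127.54
(Employer's $226.12 toward charity payroll deduction is not withheld from the employee.)
Total deductions = $71.38 + $309.52 + $117.78 + $2.36 + $181.40 + $127.54 = $809.98
Net pay = $2,355.68 − $809.98 = $1,545.70

$1,545.70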